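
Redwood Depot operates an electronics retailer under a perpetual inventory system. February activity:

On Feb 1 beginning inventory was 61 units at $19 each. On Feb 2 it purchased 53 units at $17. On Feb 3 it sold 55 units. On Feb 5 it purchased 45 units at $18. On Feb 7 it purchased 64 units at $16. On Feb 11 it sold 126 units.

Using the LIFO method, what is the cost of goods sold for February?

Feb 3, 55 sold [LIFO — newest first]: 53 @ $17 + 2 @ $19 = $939
Feb 11, 126 sold [LIFO — newest first]: 64 @ $16 + 45 @ $18 + 17 @ $19 = $2,157
Total COGS = $939 + $2,157 = $3,096
Ending inventory: 42 @ $19 = $798

COGS = $3,096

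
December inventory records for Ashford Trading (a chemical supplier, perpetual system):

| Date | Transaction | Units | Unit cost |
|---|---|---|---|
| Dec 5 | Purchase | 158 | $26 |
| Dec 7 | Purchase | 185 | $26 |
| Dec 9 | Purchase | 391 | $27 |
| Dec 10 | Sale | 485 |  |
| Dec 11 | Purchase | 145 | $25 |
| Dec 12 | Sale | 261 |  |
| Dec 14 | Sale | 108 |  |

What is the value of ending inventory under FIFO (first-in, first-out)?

Ending inventory = $625

Dec 10, 485 sold [FIFO — oldest first]: 158 @ $26 + 185 @ $26 + 142 @ $27 = $12,752
Dec 12, 261 sold [FIFO — oldest first]: 249 @ $27 + 12 @ $25 = $7,023
Dec 14, 108 sold [FIFO — oldest first]: 108 @ $25 = $2,700
Total COGS = $12,752 + $7,023 + $2,700 = $22,475
Ending inventory: 25 @ $25 = $625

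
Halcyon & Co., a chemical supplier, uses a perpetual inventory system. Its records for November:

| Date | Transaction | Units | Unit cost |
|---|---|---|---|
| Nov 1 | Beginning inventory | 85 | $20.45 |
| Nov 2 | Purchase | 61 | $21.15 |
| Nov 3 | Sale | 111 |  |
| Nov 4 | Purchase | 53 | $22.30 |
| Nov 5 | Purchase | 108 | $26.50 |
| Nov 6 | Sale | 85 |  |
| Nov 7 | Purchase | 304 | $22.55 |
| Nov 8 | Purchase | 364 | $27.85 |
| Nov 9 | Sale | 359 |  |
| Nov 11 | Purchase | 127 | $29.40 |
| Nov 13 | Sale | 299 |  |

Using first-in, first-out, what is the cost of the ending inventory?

Nov 3, 111 sold [FIFO — oldest first]: 85 @ $20.45 + 26 @ $21.15 = $2,288.15
Nov 6, 85 sold [FIFO — oldest first]: 35 @ $21.15 + 50 @ $22.30 = $1,855.25
Nov 9, 359 sold [FIFO — oldest first]: 3 @ $22.30 + 108 @ $26.50 + 248 @ $22.55 = $8,521.30
Nov 13, 299 sold [FIFO — oldest first]: 56 @ $22.55 + 243 @ $27.85 = $8,030.35
Total COGS = $2,288.15 + $1,855.25 + $8,521.30 + $8,030.35 = $20,695.05
Ending inventory: 121 @ $27.85 + 127 @ $29.40 = $7,103.65

Ending inventory = $7,103.65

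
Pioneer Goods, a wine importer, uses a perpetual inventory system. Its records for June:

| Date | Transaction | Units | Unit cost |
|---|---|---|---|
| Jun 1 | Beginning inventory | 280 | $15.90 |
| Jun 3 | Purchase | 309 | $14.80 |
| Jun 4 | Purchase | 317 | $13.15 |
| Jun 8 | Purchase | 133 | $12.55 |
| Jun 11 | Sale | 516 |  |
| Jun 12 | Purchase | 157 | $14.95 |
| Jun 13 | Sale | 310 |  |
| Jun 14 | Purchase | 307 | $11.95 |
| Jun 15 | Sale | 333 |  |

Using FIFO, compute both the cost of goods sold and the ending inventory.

Jun 11, 516 sold [FIFO — oldest first]: 280 @ $15.90 + 236 @ $14.80 = $7,944.80
Jun 13, 310 sold [FIFO — oldest first]: 73 @ $14.80 + 237 @ $13.15 = $4,196.95
Jun 15, 333 sold [FIFO — oldest first]: 80 @ $13.15 + 133 @ $12.55 + 120 @ $14.95 = $4,515.15
Total COGS = $7,944.80 + $4,196.95 + $4,515.15 = $16,656.90
Ending inventory: 37 @ $14.95 + 307 @ $11.95 = $4,221.80

COGS = $16,656.90; ending inventory = $4,221.80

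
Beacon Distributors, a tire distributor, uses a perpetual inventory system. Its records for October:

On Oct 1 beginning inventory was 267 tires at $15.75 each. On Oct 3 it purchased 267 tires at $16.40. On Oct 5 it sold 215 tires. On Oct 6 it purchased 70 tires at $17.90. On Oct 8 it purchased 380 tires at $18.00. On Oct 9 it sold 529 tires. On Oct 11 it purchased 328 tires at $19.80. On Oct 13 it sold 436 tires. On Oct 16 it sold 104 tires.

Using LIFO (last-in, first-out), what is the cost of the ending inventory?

Ending inventory = $441.00

Oct 5, 215 sold [LIFO — newest first]: 215 @ $16.40 = $3,526.00
Oct 9, 529 sold [LIFO — newest first]: 380 @ $18.00 + 70 @ $17.90 + 52 @ $16.40 + 27 @ $15.75 = $9,371.05
Oct 13, 436 sold [LIFO — newest first]: 328 @ $19.80 + 108 @ $15.75 = $8,195.40
Oct 16, 104 sold [LIFO — newest first]: 104 @ $15.75 = $1,638.00
Total COGS = $3,526.00 + $9,371.05 + $8,195.40 + $1,638.00 = $22,730.45
Ending inventory: 28 @ $15.75 = $441.00
Check: goods available $23,171.45 = COGS $22,730.45 + ending $441.00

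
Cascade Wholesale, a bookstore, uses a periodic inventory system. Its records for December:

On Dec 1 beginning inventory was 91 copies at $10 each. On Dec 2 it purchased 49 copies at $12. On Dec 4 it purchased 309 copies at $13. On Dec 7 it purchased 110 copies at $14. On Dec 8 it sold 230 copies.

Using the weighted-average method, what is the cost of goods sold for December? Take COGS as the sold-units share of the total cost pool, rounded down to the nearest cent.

Dec 8, sell 230: 230/559 × $7,055.00 → $2,902.77
Ending inventory (cost pool remaining) = $4,152.23

COGS = $2,902.77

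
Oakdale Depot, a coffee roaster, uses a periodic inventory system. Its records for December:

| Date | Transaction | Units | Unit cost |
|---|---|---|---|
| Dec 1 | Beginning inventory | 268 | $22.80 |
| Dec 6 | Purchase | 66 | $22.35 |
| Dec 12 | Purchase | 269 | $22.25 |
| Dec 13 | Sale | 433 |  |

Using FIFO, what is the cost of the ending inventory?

Dec 13, 433 sold [FIFO — oldest first]: 268 @ $22.80 + 66 @ $22.35 + 99 @ $22.25 = $9,788.25
Ending inventory: 170 @ $22.25 = $3,782.50

Ending inventory = $3,782.50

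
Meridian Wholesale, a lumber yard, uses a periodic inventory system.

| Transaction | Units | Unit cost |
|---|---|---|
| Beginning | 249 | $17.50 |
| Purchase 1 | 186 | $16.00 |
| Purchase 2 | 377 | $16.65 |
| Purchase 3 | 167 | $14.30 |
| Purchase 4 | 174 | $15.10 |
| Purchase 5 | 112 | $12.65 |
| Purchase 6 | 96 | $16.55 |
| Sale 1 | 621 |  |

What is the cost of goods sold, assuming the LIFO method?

COGS = $9,219.90

Sale 1 (621) [LIFO — newest first]: 96 @ $16.55 + 112 @ $12.65 + 174 @ $15.10 + 167 @ $14.30 + 72 @ $16.65 = $9,219.90
Ending inventory: 249 @ $17.50 + 186 @ $16.00 + 305 @ $16.65 = $12,411.75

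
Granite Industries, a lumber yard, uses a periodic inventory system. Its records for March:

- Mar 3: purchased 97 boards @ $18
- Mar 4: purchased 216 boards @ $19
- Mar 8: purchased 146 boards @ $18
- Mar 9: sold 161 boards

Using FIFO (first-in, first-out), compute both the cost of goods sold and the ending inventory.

COGS = $2,962; ending inventory = $5,516

Mar 9, 161 sold [FIFO — oldest first]: 97 @ $18 + 64 @ $19 = $2,962
Ending inventory: 152 @ $19 + 146 @ $18 = $5,516
Check: goods available $8,478 = COGS $2,962 + ending $5,516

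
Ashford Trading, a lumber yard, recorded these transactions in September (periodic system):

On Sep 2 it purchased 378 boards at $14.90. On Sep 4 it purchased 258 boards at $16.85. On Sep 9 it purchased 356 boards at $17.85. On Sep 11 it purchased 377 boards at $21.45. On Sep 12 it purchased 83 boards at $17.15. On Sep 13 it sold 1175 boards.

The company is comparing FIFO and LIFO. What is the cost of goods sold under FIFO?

COGS = $20,259.45

FIFO COGS: 378 @ $14.90 + 258 @ $16.85 + 356 @ $17.85 + 183 @ $21.45 = $20,259.45
LIFO COGS: 83 @ $17.15 + 377 @ $21.45 + 356 @ $17.85 + 258 @ $16.85 + 101 @ $14.90 = $21,716.90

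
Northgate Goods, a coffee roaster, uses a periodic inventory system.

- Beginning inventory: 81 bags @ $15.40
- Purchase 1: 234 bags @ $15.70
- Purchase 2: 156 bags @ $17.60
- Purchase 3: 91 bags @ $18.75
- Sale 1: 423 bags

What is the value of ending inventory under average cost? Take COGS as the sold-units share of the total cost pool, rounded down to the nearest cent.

Sale 1, sell 423: 423/562 × $9,373.05 → $7,054.80
Ending inventory (cost pool remaining) = $2,318.25

Ending inventory = $2,318.25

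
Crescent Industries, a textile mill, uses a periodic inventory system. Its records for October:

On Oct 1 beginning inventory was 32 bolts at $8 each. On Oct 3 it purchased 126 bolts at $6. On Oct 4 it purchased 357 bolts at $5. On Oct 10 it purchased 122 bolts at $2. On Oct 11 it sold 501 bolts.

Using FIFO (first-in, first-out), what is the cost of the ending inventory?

Oct 11, 501 sold [FIFO — oldest first]: 32 @ $8 + 126 @ $6 + 343 @ $5 = $2,727
Ending inventory: 14 @ $5 + 122 @ $2 = $314

Ending inventory = $314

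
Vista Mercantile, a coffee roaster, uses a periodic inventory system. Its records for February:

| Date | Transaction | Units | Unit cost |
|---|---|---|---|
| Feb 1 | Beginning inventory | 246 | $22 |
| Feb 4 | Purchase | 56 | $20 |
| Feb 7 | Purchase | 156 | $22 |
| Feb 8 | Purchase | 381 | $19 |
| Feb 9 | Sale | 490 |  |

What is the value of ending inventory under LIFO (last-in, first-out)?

Ending inventory = $7,566

Feb 9, 490 sold [LIFO — newest first]: 381 @ $19 + 109 @ $22 = $9,637
Ending inventory: 246 @ $22 + 56 @ $20 + 47 @ $22 = $7,566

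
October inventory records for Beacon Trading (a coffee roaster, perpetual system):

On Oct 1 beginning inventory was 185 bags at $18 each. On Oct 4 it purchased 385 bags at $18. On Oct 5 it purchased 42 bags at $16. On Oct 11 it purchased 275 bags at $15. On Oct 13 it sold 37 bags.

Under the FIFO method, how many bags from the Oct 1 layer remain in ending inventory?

148

Oct 13, 37 sold [FIFO — oldest first]: 37 @ $18 = $666
Ending inventory: 148 @ $18 + 385 @ $18 + 42 @ $16 + 275 @ $15 = $14,391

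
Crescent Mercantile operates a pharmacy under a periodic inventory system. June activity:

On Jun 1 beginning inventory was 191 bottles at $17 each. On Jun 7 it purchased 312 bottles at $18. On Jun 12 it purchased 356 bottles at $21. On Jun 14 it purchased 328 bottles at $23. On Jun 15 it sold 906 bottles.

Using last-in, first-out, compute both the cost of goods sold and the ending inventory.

COGS = $19,016; ending inventory = $4,867

Jun 15, 906 sold [LIFO — newest first]: 328 @ $23 + 356 @ $21 + 222 @ $18 = $19,016
Ending inventory: 191 @ $17 + 90 @ $18 = $4,867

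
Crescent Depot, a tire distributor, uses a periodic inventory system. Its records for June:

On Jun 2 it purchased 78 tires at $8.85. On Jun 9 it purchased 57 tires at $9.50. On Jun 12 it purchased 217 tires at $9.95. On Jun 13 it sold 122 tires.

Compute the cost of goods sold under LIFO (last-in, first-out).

COGS = $1,213.90

Jun 13, 122 sold [LIFO — newest first]: 122 @ $9.95 = $1,213.90
Ending inventory: 78 @ $8.85 + 57 @ $9.50 + 95 @ $9.95 = $2,177.05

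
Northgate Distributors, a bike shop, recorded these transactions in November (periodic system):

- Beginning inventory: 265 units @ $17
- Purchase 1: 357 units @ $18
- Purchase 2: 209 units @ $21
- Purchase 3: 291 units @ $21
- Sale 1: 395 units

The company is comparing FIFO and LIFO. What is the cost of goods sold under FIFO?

FIFO COGS: 265 @ $17 + 130 @ $18 = $6,845
LIFO COGS: 291 @ $21 + 104 @ $21 = $8,295

COGS = $6,845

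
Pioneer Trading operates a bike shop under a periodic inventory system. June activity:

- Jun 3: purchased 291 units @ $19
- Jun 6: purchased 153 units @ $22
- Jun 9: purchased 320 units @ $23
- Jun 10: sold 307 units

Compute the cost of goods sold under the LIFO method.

Jun 10, 307 sold [LIFO — newest first]: 307 @ $23 = $7,061
Ending inventory: 291 @ $19 + 153 @ $22 + 13 @ $23 = $9,194
Check: goods available $16,255 = COGS $7,061 + ending $9,194

COGS = $7,061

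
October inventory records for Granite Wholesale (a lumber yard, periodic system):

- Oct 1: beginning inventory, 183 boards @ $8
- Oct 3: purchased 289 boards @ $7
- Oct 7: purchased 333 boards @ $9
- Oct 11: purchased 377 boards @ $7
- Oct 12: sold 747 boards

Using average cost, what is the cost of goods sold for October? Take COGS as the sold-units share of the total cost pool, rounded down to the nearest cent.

COGS = $5,765.55

Oct 12, sell 747: 747/1182 × $9,123.00 → $5,765.55
Ending inventory (cost pool remaining) = $3,357.45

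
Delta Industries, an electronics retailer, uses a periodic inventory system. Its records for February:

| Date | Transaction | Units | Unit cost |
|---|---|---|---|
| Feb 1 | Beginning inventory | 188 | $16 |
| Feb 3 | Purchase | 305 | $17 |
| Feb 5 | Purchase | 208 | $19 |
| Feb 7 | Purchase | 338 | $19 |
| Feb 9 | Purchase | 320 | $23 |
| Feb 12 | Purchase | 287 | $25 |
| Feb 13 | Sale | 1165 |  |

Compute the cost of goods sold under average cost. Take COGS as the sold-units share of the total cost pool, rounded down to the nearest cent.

COGS = $23,428.81

Feb 13, sell 1165: 1165/1646 × $33,102.00 → $23,428.81
Ending inventory (cost pool remaining) = $9,673.19
Check: goods available $33,102.00 = COGS $23,428.81 + ending $9,673.19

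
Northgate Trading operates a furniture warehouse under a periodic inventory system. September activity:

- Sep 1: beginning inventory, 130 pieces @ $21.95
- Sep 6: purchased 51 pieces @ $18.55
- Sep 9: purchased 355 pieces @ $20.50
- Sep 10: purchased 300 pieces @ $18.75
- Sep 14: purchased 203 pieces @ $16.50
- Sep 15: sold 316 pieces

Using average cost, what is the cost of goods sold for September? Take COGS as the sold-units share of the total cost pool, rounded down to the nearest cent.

COGS = $6,098.45

Sep 15, sell 316: 316/1039 × $20,051.55 → $6,098.45
Ending inventory (cost pool remaining) = $13,953.10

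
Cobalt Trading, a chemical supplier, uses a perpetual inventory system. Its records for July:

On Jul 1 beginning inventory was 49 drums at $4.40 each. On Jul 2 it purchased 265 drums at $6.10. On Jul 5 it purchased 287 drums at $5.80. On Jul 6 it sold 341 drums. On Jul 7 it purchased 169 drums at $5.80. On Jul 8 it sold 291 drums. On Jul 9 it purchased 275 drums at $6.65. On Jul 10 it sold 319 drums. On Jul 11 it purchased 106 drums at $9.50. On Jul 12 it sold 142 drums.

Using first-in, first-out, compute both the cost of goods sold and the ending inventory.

Jul 6, 341 sold [FIFO — oldest first]: 49 @ $4.40 + 265 @ $6.10 + 27 @ $5.80 = $1,988.70
Jul 8, 291 sold [FIFO — oldest first]: 260 @ $5.80 + 31 @ $5.80 = $1,687.80
Jul 10, 319 sold [FIFO — oldest first]: 138 @ $5.80 + 181 @ $6.65 = $2,004.05
Jul 12, 142 sold [FIFO — oldest first]: 94 @ $6.65 + 48 @ $9.50 = $1,081.10
Total COGS = $1,988.70 + $1,687.80 + $2,004.05 + $1,081.10 = $6,761.65
Ending inventory: 58 @ $9.50 = $551.00

COGS = $6,761.65; ending inventory = $551.00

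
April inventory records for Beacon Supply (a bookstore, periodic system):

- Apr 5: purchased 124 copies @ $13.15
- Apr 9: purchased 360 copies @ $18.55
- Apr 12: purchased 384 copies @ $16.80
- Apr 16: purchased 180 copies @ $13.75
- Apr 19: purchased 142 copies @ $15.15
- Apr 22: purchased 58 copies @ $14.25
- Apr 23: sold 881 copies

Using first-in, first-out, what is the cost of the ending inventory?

Apr 23, 881 sold [FIFO — oldest first]: 124 @ $13.15 + 360 @ $18.55 + 384 @ $16.80 + 13 @ $13.75 = $14,938.55
Ending inventory: 167 @ $13.75 + 142 @ $15.15 + 58 @ $14.25 = $5,274.05

Ending inventory = $5,274.05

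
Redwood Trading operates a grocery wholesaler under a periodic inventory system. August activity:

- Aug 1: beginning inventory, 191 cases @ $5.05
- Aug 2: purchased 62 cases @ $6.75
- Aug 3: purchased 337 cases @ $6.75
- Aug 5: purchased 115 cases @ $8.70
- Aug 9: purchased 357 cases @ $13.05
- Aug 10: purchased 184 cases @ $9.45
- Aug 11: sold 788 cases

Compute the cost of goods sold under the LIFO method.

COGS = $8,289.15

Aug 11, 788 sold [LIFO — newest first]: 184 @ $9.45 + 357 @ $13.05 + 115 @ $8.70 + 132 @ $6.75 = $8,289.15
Ending inventory: 191 @ $5.05 + 62 @ $6.75 + 205 @ $6.75 = $2,766.80
Check: goods available $11,055.95 = COGS $8,289.15 + ending $2,766.80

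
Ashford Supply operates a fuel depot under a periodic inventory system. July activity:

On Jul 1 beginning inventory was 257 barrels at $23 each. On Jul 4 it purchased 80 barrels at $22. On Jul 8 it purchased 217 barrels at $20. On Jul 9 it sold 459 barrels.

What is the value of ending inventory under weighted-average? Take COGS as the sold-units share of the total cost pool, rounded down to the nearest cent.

Jul 9, sell 459: 459/554 × $12,011.00 → $9,951.35
Ending inventory (cost pool remaining) = $2,059.65

Ending inventory = $2,059.65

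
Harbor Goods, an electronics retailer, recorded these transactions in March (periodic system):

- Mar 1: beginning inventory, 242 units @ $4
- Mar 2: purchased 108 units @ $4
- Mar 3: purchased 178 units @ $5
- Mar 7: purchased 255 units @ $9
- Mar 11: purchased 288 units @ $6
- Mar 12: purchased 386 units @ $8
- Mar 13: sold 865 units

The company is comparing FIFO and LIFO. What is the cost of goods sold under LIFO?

COGS = $6,535

FIFO COGS: 242 @ $4 + 108 @ $4 + 178 @ $5 + 255 @ $9 + 82 @ $6 = $5,077
LIFO COGS: 386 @ $8 + 288 @ $6 + 191 @ $9 = $6,535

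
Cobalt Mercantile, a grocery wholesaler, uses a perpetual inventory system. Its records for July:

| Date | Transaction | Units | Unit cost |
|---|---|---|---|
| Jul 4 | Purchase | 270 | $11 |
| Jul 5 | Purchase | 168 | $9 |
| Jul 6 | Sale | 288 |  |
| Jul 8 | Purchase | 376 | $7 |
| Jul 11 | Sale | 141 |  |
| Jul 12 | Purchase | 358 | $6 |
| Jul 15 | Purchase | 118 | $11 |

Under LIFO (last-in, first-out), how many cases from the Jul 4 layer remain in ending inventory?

150

Jul 6, 288 sold [LIFO — newest first]: 168 @ $9 + 120 @ $11 = $2,832
Jul 11, 141 sold [LIFO — newest first]: 141 @ $7 = $987
Total COGS = $2,832 + $987 = $3,819
Ending inventory: 150 @ $11 + 235 @ $7 + 358 @ $6 + 118 @ $11 = $6,741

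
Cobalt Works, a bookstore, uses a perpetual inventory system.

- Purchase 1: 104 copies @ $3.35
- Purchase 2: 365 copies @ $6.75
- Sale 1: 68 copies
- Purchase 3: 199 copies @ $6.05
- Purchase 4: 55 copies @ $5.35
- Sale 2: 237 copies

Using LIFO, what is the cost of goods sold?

Sale 1 (68) [LIFO — newest first]: 68 @ $6.75 = $459.00
Sale 2 (237) [LIFO — newest first]: 55 @ $5.35 + 182 @ $6.05 = $1,395.35
Total COGS = $459.00 + $1,395.35 = $1,854.35
Ending inventory: 104 @ $3.35 + 297 @ $6.75 + 17 @ $6.05 = $2,456.00

COGS = $1,854.35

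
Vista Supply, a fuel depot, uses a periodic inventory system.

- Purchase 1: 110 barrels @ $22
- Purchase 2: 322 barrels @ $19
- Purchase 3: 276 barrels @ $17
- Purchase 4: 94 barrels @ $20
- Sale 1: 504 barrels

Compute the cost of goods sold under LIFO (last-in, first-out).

COGS = $9,118

Sale 1 (504) [LIFO — newest first]: 94 @ $20 + 276 @ $17 + 134 @ $19 = $9,118
Ending inventory: 110 @ $22 + 188 @ $19 = $5,992
Check: goods available $15,110 = COGS $9,118 + ending $5,992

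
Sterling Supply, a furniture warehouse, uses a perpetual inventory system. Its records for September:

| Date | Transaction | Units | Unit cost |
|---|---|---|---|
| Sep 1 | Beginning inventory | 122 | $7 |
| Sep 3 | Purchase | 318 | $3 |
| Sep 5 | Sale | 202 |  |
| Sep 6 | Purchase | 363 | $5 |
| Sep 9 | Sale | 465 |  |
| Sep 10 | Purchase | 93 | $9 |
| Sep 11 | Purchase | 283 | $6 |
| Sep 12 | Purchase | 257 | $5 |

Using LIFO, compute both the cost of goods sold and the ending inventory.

COGS = $2,727; ending inventory = $4,716

Sep 5, 202 sold [LIFO — newest first]: 202 @ $3 = $606
Sep 9, 465 sold [LIFO — newest first]: 363 @ $5 + 102 @ $3 = $2,121
Total COGS = $606 + $2,121 = $2,727
Ending inventory: 122 @ $7 + 14 @ $3 + 93 @ $9 + 283 @ $6 + 257 @ $5 = $4,716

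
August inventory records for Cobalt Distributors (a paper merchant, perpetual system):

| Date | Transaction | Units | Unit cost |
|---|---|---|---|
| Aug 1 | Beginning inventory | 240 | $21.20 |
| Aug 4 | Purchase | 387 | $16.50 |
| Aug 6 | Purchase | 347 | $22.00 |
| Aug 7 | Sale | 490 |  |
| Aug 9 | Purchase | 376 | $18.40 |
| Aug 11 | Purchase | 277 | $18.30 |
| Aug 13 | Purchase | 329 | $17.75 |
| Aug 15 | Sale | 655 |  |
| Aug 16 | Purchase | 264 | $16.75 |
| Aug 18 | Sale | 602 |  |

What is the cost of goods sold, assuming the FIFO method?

Aug 7, 490 sold [FIFO — oldest first]: 240 @ $21.20 + 250 @ $16.50 = $9,213.00
Aug 15, 655 sold [FIFO — oldest first]: 137 @ $16.50 + 347 @ $22.00 + 171 @ $18.40 = $13,040.90
Aug 18, 602 sold [FIFO — oldest first]: 205 @ $18.40 + 277 @ $18.30 + 120 @ $17.75 = $10,971.10
Total COGS = $9,213.00 + $13,040.90 + $10,971.10 = $33,225.00
Ending inventory: 209 @ $17.75 + 264 @ $16.75 = $8,131.75
Check: goods available $41,356.75 = COGS $33,225.00 + ending $8,131.75

COGS = $33,225.00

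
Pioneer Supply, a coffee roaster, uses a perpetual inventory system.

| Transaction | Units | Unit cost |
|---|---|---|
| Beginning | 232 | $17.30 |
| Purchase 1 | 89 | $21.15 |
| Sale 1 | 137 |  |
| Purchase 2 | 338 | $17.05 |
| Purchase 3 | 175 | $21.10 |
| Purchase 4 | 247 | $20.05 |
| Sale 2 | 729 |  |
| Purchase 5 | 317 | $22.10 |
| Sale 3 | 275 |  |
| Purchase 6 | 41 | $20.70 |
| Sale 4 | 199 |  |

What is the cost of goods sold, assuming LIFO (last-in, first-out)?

Sale 1 (137) [LIFO — newest first]: 89 @ $21.15 + 48 @ $17.30 = $2,712.75
Sale 2 (729) [LIFO — newest first]: 247 @ $20.05 + 175 @ $21.10 + 307 @ $17.05 = $13,879.20
Sale 3 (275) [LIFO — newest first]: 275 @ $22.10 = $6,077.50
Sale 4 (199) [LIFO — newest first]: 41 @ $20.70 + 42 @ $22.10 + 31 @ $17.05 + 85 @ $17.30 = $3,775.95
Total COGS = $2,712.75 + $13,879.20 + $6,077.50 + $3,775.95 = $26,445.40
Ending inventory: 99 @ $17.30 = $1,712.70

COGS = $26,445.40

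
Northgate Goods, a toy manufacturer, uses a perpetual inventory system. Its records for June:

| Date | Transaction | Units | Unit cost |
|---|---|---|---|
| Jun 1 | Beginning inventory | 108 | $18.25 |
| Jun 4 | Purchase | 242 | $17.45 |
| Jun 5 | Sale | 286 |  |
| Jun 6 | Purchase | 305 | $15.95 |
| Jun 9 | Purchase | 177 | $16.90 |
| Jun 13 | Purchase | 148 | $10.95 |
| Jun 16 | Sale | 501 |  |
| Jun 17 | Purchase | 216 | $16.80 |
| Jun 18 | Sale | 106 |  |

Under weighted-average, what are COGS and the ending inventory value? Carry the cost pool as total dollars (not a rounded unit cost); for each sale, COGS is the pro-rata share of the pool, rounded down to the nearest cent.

After Jun 1: 108 on hand, pool $1,971.00 (≈ $18.2500 each)
After Jun 4: 350 on hand, pool $6,193.90 (≈ $17.6969 each)
Jun 5, sell 286: 286/350 × $6,193.90 → $5,061.30
After Jun 6: 369 on hand, pool $5,997.35 (≈ $16.2530 each)
After Jun 9: 546 on hand, pool $8,988.65 (≈ $16.4627 each)
After Jun 13: 694 on hand, pool $10,609.25 (≈ $15.2871 each)
Jun 16, sell 501: 501/694 × $10,609.25 → $7,658.83
After Jun 17: 409 on hand, pool $6,579.22 (≈ $16.0861 each)
Jun 18, sell 106: 106/409 × $6,579.22 → $1,705.12
Total COGS = $5,061.30 + $7,658.83 + $1,705.12 = $14,425.25
Ending inventory (cost pool remaining) = $4,874.10

COGS = $14,425.25; ending inventory = $4,874.10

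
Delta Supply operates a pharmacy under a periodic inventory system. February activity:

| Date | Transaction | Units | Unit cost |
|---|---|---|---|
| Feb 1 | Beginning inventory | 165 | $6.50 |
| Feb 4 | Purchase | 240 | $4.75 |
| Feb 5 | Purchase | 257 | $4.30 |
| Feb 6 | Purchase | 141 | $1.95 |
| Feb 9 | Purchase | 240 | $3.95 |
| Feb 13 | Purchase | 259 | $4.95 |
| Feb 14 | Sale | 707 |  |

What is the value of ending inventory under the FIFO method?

Feb 14, 707 sold [FIFO — oldest first]: 165 @ $6.50 + 240 @ $4.75 + 257 @ $4.30 + 45 @ $1.95 = $3,405.35
Ending inventory: 96 @ $1.95 + 240 @ $3.95 + 259 @ $4.95 = $2,417.25
Check: goods available $5,822.60 = COGS $3,405.35 + ending $2,417.25

Ending inventory = $2,417.25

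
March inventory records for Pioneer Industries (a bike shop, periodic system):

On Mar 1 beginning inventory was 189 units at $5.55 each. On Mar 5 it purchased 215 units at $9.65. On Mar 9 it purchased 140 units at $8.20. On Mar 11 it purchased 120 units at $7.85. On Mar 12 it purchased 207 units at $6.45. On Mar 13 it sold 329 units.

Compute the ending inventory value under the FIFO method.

Ending inventory = $4,148.90

Mar 13, 329 sold [FIFO — oldest first]: 189 @ $5.55 + 140 @ $9.65 = $2,399.95
Ending inventory: 75 @ $9.65 + 140 @ $8.20 + 120 @ $7.85 + 207 @ $6.45 = $4,148.90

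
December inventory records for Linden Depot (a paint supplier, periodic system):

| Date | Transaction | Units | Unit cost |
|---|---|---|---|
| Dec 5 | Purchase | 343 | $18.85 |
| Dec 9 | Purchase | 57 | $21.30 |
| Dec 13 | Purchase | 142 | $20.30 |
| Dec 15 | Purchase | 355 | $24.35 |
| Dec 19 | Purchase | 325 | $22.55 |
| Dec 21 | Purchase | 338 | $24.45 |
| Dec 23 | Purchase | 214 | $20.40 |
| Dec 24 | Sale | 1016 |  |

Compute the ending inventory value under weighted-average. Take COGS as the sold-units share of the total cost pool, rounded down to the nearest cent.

Ending inventory = $16,734.52

Dec 24, sell 1016: 1016/1774 × $39,164.95 → $22,430.43
Ending inventory (cost pool remaining) = $16,734.52
Check: goods available $39,164.95 = COGS $22,430.43 + ending $16,734.52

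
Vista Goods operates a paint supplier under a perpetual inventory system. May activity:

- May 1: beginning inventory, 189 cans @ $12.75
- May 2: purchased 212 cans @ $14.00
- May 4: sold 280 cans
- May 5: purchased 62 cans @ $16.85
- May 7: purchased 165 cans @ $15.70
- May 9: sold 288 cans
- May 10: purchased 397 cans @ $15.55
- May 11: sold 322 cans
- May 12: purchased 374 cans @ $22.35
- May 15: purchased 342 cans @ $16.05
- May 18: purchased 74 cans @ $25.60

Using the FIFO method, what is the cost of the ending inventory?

Ending inventory = $17,841.65

May 4, 280 sold [FIFO — oldest first]: 189 @ $12.75 + 91 @ $14.00 = $3,683.75
May 9, 288 sold [FIFO — oldest first]: 121 @ $14.00 + 62 @ $16.85 + 105 @ $15.70 = $4,387.20
May 11, 322 sold [FIFO — oldest first]: 60 @ $15.70 + 262 @ $15.55 = $5,016.10
Total COGS = $3,683.75 + $4,387.20 + $5,016.10 = $13,087.05
Ending inventory: 135 @ $15.55 + 374 @ $22.35 + 342 @ $16.05 + 74 @ $25.60 = $17,841.65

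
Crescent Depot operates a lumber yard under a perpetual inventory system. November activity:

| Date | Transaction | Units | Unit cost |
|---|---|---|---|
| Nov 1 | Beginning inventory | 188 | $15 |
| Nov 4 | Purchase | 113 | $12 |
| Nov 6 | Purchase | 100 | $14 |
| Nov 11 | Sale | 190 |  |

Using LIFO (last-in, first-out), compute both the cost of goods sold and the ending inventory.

COGS = $2,480; ending inventory = $3,096

Nov 11, 190 sold [LIFO — newest first]: 100 @ $14 + 90 @ $12 = $2,480
Ending inventory: 188 @ $15 + 23 @ $12 = $3,096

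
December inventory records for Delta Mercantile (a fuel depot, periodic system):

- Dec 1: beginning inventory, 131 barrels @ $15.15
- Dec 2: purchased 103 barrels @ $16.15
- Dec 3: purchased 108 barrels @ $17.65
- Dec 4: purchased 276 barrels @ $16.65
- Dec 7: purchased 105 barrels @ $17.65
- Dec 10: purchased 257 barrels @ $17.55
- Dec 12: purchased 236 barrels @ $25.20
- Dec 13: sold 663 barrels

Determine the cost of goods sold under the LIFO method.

Dec 13, 663 sold [LIFO — newest first]: 236 @ $25.20 + 257 @ $17.55 + 105 @ $17.65 + 65 @ $16.65 = $13,393.05
Ending inventory: 131 @ $15.15 + 103 @ $16.15 + 108 @ $17.65 + 211 @ $16.65 = $9,067.45

COGS = $13,393.05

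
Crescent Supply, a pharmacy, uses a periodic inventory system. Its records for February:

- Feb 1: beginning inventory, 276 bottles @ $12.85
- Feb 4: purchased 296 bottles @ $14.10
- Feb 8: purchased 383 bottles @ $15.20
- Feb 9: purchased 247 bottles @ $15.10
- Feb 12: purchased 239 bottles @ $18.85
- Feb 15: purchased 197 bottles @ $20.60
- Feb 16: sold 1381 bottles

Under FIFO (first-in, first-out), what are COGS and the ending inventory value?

COGS = $20,645.65; ending inventory = $5,189.20

Feb 16, 1381 sold [FIFO — oldest first]: 276 @ $12.85 + 296 @ $14.10 + 383 @ $15.20 + 247 @ $15.10 + 179 @ $18.85 = $20,645.65
Ending inventory: 60 @ $18.85 + 197 @ $20.60 = $5,189.20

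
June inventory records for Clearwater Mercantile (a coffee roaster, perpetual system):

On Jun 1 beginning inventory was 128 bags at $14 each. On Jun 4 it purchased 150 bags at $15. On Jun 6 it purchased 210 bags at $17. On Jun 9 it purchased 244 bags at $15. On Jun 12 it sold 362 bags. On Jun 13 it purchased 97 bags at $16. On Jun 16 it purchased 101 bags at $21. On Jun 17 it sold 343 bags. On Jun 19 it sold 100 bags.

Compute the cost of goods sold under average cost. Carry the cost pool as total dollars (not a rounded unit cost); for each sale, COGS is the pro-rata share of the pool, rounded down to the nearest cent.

COGS = $12,882.80

After Jun 1: 128 on hand, pool $1,792.00 (≈ $14.0000 each)
After Jun 4: 278 on hand, pool $4,042.00 (≈ $14.5396 each)
After Jun 6: 488 on hand, pool $7,612.00 (≈ $15.5984 each)
After Jun 9: 732 on hand, pool $11,272.00 (≈ $15.3989 each)
Jun 12, sell 362: 362/732 × $11,272.00 → $5,574.40
After Jun 13: 467 on hand, pool $7,249.60 (≈ $15.5238 each)
After Jun 16: 568 on hand, pool $9,370.60 (≈ $16.4975 each)
Jun 17, sell 343: 343/568 × $9,370.60 → $5,658.65
Jun 19, sell 100: 100/225 × $3,711.95 → $1,649.75
Total COGS = $5,574.40 + $5,658.65 + $1,649.75 = $12,882.80
Ending inventory (cost pool remaining) = $2,062.20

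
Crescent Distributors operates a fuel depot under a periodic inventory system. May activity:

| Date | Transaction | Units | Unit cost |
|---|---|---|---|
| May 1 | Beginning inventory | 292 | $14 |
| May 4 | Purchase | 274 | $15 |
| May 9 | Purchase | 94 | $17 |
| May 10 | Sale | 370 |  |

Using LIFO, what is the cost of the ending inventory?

May 10, 370 sold [LIFO — newest first]: 94 @ $17 + 274 @ $15 + 2 @ $14 = $5,736
Ending inventory: 290 @ $14 = $4,060

Ending inventory = $4,060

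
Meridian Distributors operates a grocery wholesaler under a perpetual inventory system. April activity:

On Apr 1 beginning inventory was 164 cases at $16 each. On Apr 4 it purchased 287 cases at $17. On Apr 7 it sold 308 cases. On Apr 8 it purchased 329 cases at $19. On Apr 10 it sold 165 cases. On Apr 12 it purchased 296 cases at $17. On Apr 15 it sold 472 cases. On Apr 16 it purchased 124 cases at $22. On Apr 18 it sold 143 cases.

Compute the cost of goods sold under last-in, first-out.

COGS = $19,722

Apr 7, 308 sold [LIFO — newest first]: 287 @ $17 + 21 @ $16 = $5,215
Apr 10, 165 sold [LIFO — newest first]: 165 @ $19 = $3,135
Apr 15, 472 sold [LIFO — newest first]: 296 @ $17 + 164 @ $19 + 12 @ $16 = $8,340
Apr 18, 143 sold [LIFO — newest first]: 124 @ $22 + 19 @ $16 = $3,032
Total COGS = $5,215 + $3,135 + $8,340 + $3,032 = $19,722
Ending inventory: 112 @ $16 = $1,792
Check: goods available $21,514 = COGS $19,722 + ending $1,792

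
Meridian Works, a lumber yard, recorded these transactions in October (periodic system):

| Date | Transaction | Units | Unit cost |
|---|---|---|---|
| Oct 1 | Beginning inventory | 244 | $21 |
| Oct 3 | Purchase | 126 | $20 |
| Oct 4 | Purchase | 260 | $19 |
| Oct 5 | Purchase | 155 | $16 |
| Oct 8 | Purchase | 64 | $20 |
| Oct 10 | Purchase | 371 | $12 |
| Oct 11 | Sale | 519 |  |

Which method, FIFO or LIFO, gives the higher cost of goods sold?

FIFO COGS: 244 @ $21 + 126 @ $20 + 149 @ $19 = $10,475
LIFO COGS: 371 @ $12 + 64 @ $20 + 84 @ $16 = $7,076

FIFO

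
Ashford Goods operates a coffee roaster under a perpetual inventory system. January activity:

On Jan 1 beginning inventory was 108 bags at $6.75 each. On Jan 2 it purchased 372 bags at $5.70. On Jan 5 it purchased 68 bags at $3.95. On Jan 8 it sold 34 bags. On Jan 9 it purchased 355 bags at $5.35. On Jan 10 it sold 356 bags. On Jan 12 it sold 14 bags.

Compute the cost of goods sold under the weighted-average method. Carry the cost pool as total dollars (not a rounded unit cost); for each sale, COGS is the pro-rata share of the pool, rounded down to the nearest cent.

After Jan 1: 108 on hand, pool $729.00 (≈ $6.7500 each)
After Jan 2: 480 on hand, pool $2,849.40 (≈ $5.9363 each)
After Jan 5: 548 on hand, pool $3,118.00 (≈ $5.6898 each)
Jan 8, sell 34: 34/548 × $3,118.00 → $193.45
After Jan 9: 869 on hand, pool $4,823.80 (≈ $5.5510 each)
Jan 10, sell 356: 356/869 × $4,823.80 → $1,976.14
Jan 12, sell 14: 14/513 × $2,847.66 → $77.71
Total COGS = $193.45 + $1,976.14 + $77.71 = $2,247.30
Ending inventory (cost pool remaining) = $2,769.95

COGS = $2,247.30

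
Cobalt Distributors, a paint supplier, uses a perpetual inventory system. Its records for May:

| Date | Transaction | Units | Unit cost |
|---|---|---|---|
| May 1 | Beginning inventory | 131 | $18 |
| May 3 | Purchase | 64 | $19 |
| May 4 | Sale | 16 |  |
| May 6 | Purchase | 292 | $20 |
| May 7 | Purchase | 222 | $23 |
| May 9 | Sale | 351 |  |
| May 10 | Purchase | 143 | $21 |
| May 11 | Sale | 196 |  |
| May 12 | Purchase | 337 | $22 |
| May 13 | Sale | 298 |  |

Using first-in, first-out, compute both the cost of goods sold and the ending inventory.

COGS = $17,721; ending inventory = $7,216

May 4, 16 sold [FIFO — oldest first]: 16 @ $18 = $288
May 9, 351 sold [FIFO — oldest first]: 115 @ $18 + 64 @ $19 + 172 @ $20 = $6,726
May 11, 196 sold [FIFO — oldest first]: 120 @ $20 + 76 @ $23 = $4,148
May 13, 298 sold [FIFO — oldest first]: 146 @ $23 + 143 @ $21 + 9 @ $22 = $6,559
Total COGS = $288 + $6,726 + $4,148 + $6,559 = $17,721
Ending inventory: 328 @ $22 = $7,216
Check: goods available $24,937 = COGS $17,721 + ending $7,216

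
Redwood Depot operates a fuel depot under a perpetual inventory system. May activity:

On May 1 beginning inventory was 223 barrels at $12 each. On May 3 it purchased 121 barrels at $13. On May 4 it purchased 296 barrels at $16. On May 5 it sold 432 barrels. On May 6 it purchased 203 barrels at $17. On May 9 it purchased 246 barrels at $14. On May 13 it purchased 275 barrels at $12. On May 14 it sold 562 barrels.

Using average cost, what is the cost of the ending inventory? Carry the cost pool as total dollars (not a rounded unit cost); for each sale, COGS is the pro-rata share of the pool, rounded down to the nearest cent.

Ending inventory = $5,206.66

After May 1: 223 on hand, pool $2,676.00 (≈ $12.0000 each)
After May 3: 344 on hand, pool $4,249.00 (≈ $12.3517 each)
After May 4: 640 on hand, pool $8,985.00 (≈ $14.0391 each)
May 5, sell 432: 432/640 × $8,985.00 → $6,064.87
After May 6: 411 on hand, pool $6,371.13 (≈ $15.5015 each)
After May 9: 657 on hand, pool $9,815.13 (≈ $14.9393 each)
After May 13: 932 on hand, pool $13,115.13 (≈ $14.0720 each)
May 14, sell 562: 562/932 × $13,115.13 → $7,908.47
Total COGS = $6,064.87 + $7,908.47 = $13,973.34
Ending inventory (cost pool remaining) = $5,206.66
Check: goods available $19,180.00 = COGS $13,973.34 + ending $5,206.66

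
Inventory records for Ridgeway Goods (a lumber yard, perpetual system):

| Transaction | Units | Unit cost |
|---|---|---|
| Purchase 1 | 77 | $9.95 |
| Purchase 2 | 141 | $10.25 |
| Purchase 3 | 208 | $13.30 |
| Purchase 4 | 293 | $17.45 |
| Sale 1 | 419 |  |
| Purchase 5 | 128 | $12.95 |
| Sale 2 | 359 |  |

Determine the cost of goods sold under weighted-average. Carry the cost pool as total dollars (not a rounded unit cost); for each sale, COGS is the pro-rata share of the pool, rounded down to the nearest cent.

After Purchase 1: 77 on hand, pool $766.15 (≈ $9.9500 each)
After Purchase 2: 218 on hand, pool $2,211.40 (≈ $10.1440 each)
After Purchase 3: 426 on hand, pool $4,977.80 (≈ $11.6850 each)
After Purchase 4: 719 on hand, pool $10,090.65 (≈ $14.0343 each)
Sale 1, sell 419: 419/719 × $10,090.65 → $5,880.36
After Purchase 5: 428 on hand, pool $5,867.89 (≈ $13.7100 each)
Sale 2, sell 359: 359/428 × $5,867.89 → $4,921.89
Total COGS = $5,880.36 + $4,921.89 = $10,802.25
Ending inventory (cost pool remaining) = $946.00
Check: goods available $11,748.25 = COGS $10,802.25 + ending $946.00

COGS = $10,802.25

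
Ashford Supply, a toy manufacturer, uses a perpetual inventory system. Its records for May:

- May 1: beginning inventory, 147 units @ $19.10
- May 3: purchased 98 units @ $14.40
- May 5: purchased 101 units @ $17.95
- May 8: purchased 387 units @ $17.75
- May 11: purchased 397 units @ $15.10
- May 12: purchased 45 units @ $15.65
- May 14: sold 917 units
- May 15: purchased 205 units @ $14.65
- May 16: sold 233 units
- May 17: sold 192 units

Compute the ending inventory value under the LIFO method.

Ending inventory = $725.80

May 14, 917 sold [LIFO — newest first]: 45 @ $15.65 + 397 @ $15.10 + 387 @ $17.75 + 88 @ $17.95 = $15,147.80
May 16, 233 sold [LIFO — newest first]: 205 @ $14.65 + 13 @ $17.95 + 15 @ $14.40 = $3,452.60
May 17, 192 sold [LIFO — newest first]: 83 @ $14.40 + 109 @ $19.10 = $3,277.10
Total COGS = $15,147.80 + $3,452.60 + $3,277.10 = $21,877.50
Ending inventory: 38 @ $19.10 = $725.80
Check: goods available $22,603.30 = COGS $21,877.50 + ending $725.80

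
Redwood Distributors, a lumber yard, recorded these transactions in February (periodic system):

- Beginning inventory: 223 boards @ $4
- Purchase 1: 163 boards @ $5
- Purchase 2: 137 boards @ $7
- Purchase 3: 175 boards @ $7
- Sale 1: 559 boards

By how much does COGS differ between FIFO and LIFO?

FIFO COGS: 223 @ $4 + 163 @ $5 + 137 @ $7 + 36 @ $7 = $2,918
LIFO COGS: 175 @ $7 + 137 @ $7 + 163 @ $5 + 84 @ $4 = $3,335
Difference = |$2,918 − $3,335| = $417

$417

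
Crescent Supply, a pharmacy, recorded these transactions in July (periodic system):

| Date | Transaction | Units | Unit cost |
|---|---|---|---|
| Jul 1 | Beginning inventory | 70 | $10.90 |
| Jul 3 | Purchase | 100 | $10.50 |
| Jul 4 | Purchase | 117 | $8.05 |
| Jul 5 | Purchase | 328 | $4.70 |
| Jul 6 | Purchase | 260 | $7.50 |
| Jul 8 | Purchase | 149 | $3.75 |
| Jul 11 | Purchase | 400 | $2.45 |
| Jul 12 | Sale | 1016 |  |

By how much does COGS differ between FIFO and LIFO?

$2,313.55

FIFO COGS: 70 @ $10.90 + 100 @ $10.50 + 117 @ $8.05 + 328 @ $4.70 + 260 @ $7.50 + 141 @ $3.75 = $6,775.20
LIFO COGS: 400 @ $2.45 + 149 @ $3.75 + 260 @ $7.50 + 207 @ $4.70 = $4,461.65
Difference = |$6,775.20 − $4,461.65| = $2,313.55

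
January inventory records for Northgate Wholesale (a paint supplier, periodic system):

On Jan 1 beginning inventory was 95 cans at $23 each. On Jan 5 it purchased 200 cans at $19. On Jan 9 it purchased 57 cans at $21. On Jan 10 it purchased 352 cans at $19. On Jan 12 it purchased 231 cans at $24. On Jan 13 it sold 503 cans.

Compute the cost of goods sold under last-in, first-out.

COGS = $10,712

Jan 13, 503 sold [LIFO — newest first]: 231 @ $24 + 272 @ $19 = $10,712
Ending inventory: 95 @ $23 + 200 @ $19 + 57 @ $21 + 80 @ $19 = $8,702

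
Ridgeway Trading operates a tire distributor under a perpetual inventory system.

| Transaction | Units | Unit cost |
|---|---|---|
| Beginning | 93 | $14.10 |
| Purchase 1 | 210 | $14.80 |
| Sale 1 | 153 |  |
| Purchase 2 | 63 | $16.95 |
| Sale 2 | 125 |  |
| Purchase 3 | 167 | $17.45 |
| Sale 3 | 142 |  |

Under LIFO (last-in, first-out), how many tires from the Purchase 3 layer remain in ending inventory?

Sale 1 (153) [LIFO — newest first]: 153 @ $14.80 = $2,264.40
Sale 2 (125) [LIFO — newest first]: 63 @ $16.95 + 57 @ $14.80 + 5 @ $14.10 = $1,981.95
Sale 3 (142) [LIFO — newest first]: 142 @ $17.45 = $2,477.90
Total COGS = $2,264.40 + $1,981.95 + $2,477.90 = $6,724.25
Ending inventory: 88 @ $14.10 + 25 @ $17.45 = $1,677.05
Check: goods available $8,401.30 = COGS $6,724.25 + ending $1,677.05

25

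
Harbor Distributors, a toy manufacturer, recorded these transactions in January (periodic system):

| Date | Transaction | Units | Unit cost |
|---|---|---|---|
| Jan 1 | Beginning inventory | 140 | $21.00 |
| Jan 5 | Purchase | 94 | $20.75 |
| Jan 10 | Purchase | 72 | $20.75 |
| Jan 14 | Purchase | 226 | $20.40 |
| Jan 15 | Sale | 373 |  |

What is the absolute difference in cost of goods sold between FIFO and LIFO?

$90.65

FIFO COGS: 140 @ $21.00 + 94 @ $20.75 + 72 @ $20.75 + 67 @ $20.40 = $7,751.30
LIFO COGS: 226 @ $20.40 + 72 @ $20.75 + 75 @ $20.75 = $7,660.65
Difference = |$7,751.30 − $7,660.65| = $90.65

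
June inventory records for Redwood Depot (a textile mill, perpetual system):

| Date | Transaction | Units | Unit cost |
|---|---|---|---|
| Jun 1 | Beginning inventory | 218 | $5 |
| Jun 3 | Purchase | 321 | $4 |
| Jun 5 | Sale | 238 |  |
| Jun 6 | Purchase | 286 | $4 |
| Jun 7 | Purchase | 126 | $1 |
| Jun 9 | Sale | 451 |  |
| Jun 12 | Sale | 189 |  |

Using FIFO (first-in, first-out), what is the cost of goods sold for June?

Jun 5, 238 sold [FIFO — oldest first]: 218 @ $5 + 20 @ $4 = $1,170
Jun 9, 451 sold [FIFO — oldest first]: 301 @ $4 + 150 @ $4 = $1,804
Jun 12, 189 sold [FIFO — oldest first]: 136 @ $4 + 53 @ $1 = $597
Total COGS = $1,170 + $1,804 + $597 = $3,571
Ending inventory: 73 @ $1 = $73

COGS = $3,571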